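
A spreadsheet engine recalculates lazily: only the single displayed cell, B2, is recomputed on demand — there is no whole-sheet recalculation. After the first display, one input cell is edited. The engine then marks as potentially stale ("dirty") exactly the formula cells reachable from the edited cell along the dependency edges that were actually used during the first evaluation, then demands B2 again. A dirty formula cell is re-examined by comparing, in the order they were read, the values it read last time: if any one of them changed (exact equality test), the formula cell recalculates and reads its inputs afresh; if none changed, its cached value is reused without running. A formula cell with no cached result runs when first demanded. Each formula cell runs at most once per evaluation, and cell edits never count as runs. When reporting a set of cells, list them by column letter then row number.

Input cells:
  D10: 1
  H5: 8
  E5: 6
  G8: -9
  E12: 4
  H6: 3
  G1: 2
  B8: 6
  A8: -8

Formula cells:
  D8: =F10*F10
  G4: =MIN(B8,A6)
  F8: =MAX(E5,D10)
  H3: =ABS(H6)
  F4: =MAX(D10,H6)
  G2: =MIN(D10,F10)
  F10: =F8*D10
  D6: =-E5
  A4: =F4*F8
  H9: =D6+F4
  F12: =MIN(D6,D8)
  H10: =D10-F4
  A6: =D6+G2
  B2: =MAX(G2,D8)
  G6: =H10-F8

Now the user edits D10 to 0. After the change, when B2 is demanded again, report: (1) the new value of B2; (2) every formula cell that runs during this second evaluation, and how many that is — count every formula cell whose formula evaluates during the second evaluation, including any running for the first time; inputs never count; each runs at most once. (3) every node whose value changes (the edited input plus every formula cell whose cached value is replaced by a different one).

New value of B2: 0.
Formula cells that run: B2, D8, F8, F10, G2 — 5 in total.
Values that change: B2, D8, D10, F10, G2.

First evaluation (everything demanded from the output):
  F8 = MAX(6, 1) = 6
  F10 = 6 * 1 = 6
  D8 = 6 * 6 = 36
  G2 = MIN(1, 6) = 1
  B2 = MAX(1, 36) = 36

Propagation after the edit:
  F8: runs — D10 1->0; result 6 (same value as before).
  F10: runs — D10 1->0; result 0.
  D8: runs — F10 6->0; F10 6->0; result 0.
  G2: runs — D10 1->0; F10 6->0; result 0.
  B2: runs — G2 1->0; D8 36->0; result 0.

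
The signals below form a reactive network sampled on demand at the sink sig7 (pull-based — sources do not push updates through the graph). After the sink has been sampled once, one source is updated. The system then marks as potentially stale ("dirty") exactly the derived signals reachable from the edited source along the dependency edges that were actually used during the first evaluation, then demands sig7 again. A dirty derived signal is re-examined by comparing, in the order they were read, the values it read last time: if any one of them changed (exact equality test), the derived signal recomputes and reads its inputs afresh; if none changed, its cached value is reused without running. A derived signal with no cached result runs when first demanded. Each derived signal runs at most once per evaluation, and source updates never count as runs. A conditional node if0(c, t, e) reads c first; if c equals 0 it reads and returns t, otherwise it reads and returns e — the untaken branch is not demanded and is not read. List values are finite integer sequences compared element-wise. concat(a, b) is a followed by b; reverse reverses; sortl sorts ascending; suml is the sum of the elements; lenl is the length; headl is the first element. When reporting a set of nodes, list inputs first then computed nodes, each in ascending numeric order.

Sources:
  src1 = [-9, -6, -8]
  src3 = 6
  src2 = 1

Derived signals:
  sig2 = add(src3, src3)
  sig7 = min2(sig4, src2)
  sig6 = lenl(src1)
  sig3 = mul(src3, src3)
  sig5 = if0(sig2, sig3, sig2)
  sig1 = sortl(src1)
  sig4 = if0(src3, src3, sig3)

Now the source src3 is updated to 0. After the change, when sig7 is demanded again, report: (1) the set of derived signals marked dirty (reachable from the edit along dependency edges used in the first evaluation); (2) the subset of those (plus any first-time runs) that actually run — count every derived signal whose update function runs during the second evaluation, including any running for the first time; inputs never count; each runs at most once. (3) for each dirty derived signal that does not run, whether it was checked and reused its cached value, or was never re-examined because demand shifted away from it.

Initial pass — values computed on the first demand:
  sig3 = mul(6, 6) = 36
  sig4 = if0(src3=6 -> else branch sig3) = 36
  sig7 = min2(36, 1) = 1

Second demand — change propagation:
  sig3: dirty yet unreached — the second evaluation never asks for it.
  sig4: re-runs because src3 6->0; new result 0.
  sig7: re-runs because sig4 36->0; new result 0.

The important point: the flipped condition redirects demand; sig3 is left stale, never re-checked.

Dirty set: sig3, sig4, sig7.
Run set: sig4, sig7 (2 run).
Left stale — demand moved off them: sig3.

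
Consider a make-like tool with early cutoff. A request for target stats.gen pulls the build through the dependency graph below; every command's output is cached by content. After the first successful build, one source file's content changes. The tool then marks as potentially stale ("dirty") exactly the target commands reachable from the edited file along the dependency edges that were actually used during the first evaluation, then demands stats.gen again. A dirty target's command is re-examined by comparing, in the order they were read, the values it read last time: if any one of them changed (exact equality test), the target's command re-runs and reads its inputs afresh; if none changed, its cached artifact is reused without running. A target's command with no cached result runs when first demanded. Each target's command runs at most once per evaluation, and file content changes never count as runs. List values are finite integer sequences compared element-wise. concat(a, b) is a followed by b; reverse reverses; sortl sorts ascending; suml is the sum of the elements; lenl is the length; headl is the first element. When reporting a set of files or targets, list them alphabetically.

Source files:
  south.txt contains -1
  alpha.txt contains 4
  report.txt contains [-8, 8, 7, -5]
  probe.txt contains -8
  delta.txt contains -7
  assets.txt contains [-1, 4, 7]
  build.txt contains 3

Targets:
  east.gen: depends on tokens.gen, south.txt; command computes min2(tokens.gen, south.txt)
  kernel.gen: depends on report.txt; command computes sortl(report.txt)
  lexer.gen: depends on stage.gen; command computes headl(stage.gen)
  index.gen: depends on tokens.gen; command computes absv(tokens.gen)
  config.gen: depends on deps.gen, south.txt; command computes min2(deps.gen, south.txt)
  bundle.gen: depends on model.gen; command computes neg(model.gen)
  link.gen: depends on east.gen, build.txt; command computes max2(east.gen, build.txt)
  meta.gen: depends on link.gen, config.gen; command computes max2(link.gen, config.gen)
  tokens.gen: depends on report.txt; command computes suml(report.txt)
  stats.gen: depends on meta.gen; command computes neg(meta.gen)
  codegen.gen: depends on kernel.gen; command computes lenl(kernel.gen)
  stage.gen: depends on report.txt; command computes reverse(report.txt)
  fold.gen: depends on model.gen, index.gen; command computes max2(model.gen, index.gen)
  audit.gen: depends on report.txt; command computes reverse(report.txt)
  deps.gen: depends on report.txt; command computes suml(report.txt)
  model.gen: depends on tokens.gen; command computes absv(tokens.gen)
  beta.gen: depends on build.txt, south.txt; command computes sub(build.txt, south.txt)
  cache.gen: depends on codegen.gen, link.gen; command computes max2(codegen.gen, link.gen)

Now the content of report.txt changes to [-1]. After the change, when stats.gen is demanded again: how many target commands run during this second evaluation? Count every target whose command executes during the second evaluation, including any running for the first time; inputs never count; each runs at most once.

4 target commands run: config.gen, deps.gen, east.gen, tokens.gen.
Note where the cutoff bites: link.gen is checked, finds nothing changed, and keeps its cache.

First demand of the output computes:
  deps.gen = suml([-8, 8, 7, -5]) = 2
  config.gen = min2(2, -1) = -1
  tokens.gen = suml([-8, 8, 7, -5]) = 2
  east.gen = min2(2, -1) = -1
  link.gen = max2(-1, 3) = 3
  meta.gen = max2(3, -1) = 3
  stats.gen = neg(3) = -3

After the edit, cleaning proceeds:
  deps.gen: a read changed (report.txt [-8, 8, 7, -5]->[-1]) — executes, giving -1.
  config.gen: a read changed (deps.gen 2->-1) — executes, giving -1 — identical to its old value.
  tokens.gen: a read changed (report.txt [-8, 8, 7, -5]->[-1]) — executes, giving -1.
  east.gen: a read changed (tokens.gen 2->-1) — executes, giving -1 — identical to its old value.
  link.gen: dirty, but its reads are unchanged (east.gen unchanged, build.txt unchanged); cached 3 stands.
  meta.gen: dirty, but its reads are unchanged (link.gen unchanged, config.gen unchanged); cached 3 stands.
  stats.gen: dirty, but its reads are unchanged (meta.gen unchanged); cached -3 stands.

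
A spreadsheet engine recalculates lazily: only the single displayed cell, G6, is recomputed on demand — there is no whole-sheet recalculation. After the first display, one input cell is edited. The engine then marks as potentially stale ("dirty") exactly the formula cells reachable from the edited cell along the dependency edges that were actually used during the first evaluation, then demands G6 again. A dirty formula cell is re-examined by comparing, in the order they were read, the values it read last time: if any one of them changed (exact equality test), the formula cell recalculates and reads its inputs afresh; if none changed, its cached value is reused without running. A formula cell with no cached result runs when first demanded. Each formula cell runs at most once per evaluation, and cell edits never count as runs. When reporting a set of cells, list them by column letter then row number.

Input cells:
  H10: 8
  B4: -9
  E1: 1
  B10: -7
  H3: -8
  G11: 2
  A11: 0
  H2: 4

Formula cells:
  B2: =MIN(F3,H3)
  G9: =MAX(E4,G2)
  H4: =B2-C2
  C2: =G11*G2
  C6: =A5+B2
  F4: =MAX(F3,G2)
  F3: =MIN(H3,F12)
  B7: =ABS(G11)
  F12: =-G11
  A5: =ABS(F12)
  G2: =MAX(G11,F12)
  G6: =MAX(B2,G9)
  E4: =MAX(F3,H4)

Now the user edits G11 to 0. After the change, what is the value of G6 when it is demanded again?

New value of G6: 0.
Key observation: the cutoff stops propagation at B2 — its inputs' values are unchanged, so it reuses its cache.

First evaluation (everything demanded from the output):
  F12 = -(2) = -2
  F3 = MIN(-8, -2) = -8
  B2 = MIN(-8, -8) = -8
  G2 = MAX(2, -2) = 2
  C2 = 2 * 2 = 4
  H4 = -8 - 4 = -12
  E4 = MAX(-8, -12) = -8
  G9 = MAX(-8, 2) = 2
  G6 = MAX(-8, 2) = 2

Propagation after the edit:
  F12: runs — G11 2->0; result 0.
  F3: runs — F12 -2->0; result -8 (same value as before).
  B2: checked — values it read are unchanged (F3 unchanged, H3 unchanged); reused cached -8 without running.
  G2: runs — G11 2->0; F12 -2->0; result 0.
  C2: runs — G11 2->0; G2 2->0; result 0.
  H4: runs — C2 4->0; result -8.
  E4: runs — H4 -12->-8; result -8 (same value as before).
  G9: runs — G2 2->0; result 0.
  G6: runs — G9 2->0; result 0.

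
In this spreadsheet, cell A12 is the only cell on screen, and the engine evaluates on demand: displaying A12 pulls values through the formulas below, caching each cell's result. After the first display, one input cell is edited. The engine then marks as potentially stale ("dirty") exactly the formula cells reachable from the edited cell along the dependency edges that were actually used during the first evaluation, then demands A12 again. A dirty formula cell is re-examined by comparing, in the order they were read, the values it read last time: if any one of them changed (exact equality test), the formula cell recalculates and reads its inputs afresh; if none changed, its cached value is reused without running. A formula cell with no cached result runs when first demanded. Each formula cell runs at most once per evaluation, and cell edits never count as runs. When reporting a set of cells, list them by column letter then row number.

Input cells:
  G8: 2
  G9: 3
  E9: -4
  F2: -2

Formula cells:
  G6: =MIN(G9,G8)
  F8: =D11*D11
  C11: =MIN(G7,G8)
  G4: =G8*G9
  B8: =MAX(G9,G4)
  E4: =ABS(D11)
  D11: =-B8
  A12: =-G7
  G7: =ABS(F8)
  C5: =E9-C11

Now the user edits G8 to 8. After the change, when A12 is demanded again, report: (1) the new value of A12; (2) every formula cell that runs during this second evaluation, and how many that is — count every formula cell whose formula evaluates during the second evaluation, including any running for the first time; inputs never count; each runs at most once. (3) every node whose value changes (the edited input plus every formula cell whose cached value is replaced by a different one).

A12 now evaluates to -576.
Run set: A12, B8, D11, F8, G4, G7 (6 run).
Changed values: A12, B8, D11, F8, G4, G7, G8.

Initial pass — values computed on the first demand:
  G4 = 2 * 3 = 6
  B8 = MAX(3, 6) = 6
  D11 = -(6) = -6
  F8 = -6 * -6 = 36
  G7 = ABS(36) = 36
  A12 = -(36) = -36

Second demand — change propagation:
  G4: re-runs because G8 2->8; new result 24.
  B8: re-runs because G4 6->24; new result 24.
  D11: re-runs because B8 6->24; new result -24.
  F8: re-runs because D11 -6->-24; D11 -6->-24; new result 576.
  G7: re-runs because F8 36->576; new result 576.
  A12: re-runs because G7 36->576; new result -576.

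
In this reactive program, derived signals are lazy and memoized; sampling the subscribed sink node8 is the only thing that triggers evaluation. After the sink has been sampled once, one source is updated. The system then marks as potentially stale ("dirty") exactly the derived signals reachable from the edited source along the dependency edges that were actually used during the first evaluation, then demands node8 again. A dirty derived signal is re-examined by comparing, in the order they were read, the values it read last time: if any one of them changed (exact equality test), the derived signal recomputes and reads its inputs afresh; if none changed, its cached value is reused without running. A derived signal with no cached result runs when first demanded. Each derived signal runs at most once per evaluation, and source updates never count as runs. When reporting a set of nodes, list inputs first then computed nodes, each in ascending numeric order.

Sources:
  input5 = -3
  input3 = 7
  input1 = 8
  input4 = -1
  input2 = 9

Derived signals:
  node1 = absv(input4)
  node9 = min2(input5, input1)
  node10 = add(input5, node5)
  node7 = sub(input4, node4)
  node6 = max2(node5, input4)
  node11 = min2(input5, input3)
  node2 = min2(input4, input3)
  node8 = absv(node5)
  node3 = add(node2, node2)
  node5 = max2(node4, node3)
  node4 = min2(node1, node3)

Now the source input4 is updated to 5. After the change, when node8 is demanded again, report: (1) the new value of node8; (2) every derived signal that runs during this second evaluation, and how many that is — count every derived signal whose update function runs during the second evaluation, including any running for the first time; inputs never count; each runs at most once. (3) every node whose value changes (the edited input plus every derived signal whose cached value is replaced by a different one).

First demand of the output computes:
  node1 = absv(-1) = 1
  node2 = min2(-1, 7) = -1
  node3 = add(-1, -1) = -2
  node4 = min2(1, -2) = -2
  node5 = max2(-2, -2) = -2
  node8 = absv(-2) = 2

After the edit, cleaning proceeds:
  node1: a read changed (input4 -1->5) — executes, giving 5.
  node2: a read changed (input4 -1->5) — executes, giving 5.
  node3: a read changed (node2 -1->5; node2 -1->5) — executes, giving 10.
  node4: a read changed (node1 1->5; node3 -2->10) — executes, giving 5.
  node5: a read changed (node4 -2->5; node3 -2->10) — executes, giving 10.
  node8: a read changed (node5 -2->10) — executes, giving 10.

Demanding node8 again yields 10.
6 derived signals run: node1, node2, node3, node4, node5, node8.
The nodes whose values change: input4, node1, node2, node3, node4, node5, node8.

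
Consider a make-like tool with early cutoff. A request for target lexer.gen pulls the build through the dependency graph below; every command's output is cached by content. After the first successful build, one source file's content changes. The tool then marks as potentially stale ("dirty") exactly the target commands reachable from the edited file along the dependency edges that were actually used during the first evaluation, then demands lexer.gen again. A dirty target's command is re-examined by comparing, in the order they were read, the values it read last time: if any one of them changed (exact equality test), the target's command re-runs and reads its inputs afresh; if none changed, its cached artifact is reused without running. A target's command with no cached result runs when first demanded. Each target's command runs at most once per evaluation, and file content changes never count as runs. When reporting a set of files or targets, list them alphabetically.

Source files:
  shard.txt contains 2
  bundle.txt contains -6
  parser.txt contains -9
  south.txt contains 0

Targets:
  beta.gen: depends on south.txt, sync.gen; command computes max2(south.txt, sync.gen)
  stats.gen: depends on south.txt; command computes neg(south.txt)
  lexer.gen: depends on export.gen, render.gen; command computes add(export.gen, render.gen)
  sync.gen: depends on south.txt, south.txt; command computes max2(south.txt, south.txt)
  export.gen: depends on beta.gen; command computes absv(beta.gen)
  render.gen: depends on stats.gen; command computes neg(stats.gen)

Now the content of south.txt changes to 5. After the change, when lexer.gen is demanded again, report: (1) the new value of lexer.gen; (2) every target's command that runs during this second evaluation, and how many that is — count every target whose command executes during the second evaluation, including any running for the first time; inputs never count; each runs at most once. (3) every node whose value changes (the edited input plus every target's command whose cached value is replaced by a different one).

Demanding lexer.gen again yields 10.
6 target commands run: beta.gen, export.gen, lexer.gen, render.gen, stats.gen, sync.gen.
The nodes whose values change: beta.gen, export.gen, lexer.gen, render.gen, south.txt, stats.gen, sync.gen.

First demand of the output computes:
  stats.gen = neg(0) = 0
  render.gen = neg(0) = 0
  sync.gen = max2(0, 0) = 0
  beta.gen = max2(0, 0) = 0
  export.gen = absv(0) = 0
  lexer.gen = add(0, 0) = 0

After the edit, cleaning proceeds:
  stats.gen: a read changed (south.txt 0->5) — executes, giving -5.
  render.gen: a read changed (stats.gen 0->-5) — executes, giving 5.
  sync.gen: a read changed (south.txt 0->5; south.txt 0->5) — executes, giving 5.
  beta.gen: a read changed (south.txt 0->5; sync.gen 0->5) — executes, giving 5.
  export.gen: a read changed (beta.gen 0->5) — executes, giving 5.
  lexer.gen: a read changed (export.gen 0->5; render.gen 0->5) — executes, giving 10.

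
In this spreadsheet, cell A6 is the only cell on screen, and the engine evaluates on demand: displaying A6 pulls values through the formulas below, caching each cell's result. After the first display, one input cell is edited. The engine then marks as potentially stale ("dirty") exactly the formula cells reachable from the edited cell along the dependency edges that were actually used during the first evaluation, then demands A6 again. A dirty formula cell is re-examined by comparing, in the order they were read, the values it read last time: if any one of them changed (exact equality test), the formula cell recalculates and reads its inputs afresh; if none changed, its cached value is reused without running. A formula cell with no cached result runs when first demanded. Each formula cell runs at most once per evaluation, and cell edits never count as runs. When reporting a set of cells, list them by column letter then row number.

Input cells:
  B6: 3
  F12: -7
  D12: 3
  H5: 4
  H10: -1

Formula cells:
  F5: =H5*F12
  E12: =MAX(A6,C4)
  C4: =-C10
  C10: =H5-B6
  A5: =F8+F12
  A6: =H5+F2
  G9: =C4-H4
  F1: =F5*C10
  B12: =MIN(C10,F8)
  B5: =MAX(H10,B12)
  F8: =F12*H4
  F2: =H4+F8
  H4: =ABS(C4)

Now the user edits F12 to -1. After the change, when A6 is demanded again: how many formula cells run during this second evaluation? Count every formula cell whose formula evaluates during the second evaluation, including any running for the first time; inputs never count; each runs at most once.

Run set: A6, F2, F8 (3 run).

Initial pass — values computed on the first demand:
  C10 = 4 - 3 = 1
  C4 = -(1) = -1
  H4 = ABS(-1) = 1
  F8 = -7 * 1 = -7
  F2 = 1 + -7 = -6
  A6 = 4 + -6 = -2

Second demand — change propagation:
  F8: re-runs because F12 -7->-1; new result -1.
  F2: re-runs because F8 -7->-1; new result 0.
  A6: re-runs because F2 -6->0; new result 4.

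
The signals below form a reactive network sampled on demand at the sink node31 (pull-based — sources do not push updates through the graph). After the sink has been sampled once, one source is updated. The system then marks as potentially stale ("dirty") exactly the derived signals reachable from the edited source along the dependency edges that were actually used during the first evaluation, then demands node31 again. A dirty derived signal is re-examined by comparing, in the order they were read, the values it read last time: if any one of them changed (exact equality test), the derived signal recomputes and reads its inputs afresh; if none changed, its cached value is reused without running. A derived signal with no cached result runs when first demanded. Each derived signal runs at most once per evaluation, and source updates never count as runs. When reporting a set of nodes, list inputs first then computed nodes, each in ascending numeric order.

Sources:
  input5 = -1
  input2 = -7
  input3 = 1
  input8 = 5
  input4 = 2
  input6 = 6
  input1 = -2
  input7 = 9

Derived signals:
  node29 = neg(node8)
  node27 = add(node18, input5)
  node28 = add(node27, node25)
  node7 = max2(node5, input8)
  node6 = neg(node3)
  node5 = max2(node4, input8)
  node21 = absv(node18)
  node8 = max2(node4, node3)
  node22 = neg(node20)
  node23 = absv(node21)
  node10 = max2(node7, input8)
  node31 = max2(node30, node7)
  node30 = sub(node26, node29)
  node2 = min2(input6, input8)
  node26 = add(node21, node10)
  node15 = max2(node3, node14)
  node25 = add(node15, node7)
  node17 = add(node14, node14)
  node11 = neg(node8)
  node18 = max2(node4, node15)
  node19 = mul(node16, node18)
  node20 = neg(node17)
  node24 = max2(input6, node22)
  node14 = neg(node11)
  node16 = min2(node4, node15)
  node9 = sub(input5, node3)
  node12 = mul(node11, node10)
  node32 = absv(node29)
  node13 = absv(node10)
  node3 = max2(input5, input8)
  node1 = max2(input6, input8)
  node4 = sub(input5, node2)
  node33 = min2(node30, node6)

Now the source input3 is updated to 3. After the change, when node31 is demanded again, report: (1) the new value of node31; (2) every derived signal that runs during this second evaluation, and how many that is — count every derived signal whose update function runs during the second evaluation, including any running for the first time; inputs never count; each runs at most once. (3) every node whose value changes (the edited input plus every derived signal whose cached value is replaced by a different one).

node31 now evaluates to 15.
Run set: none (0 run).
Changed values: input3.
The important point: nothing the output needs ever reads input3, so the edit is invisible to it.

Initial pass — values computed on the first demand:
  node2 = min2(6, 5) = 5
  node3 = max2(-1, 5) = 5
  node4 = sub(-1, 5) = -6
  node5 = max2(-6, 5) = 5
  node7 = max2(5, 5) = 5
  node8 = max2(-6, 5) = 5
  node10 = max2(5, 5) = 5
  node11 = neg(5) = -5
  node14 = neg(-5) = 5
  node15 = max2(5, 5) = 5
  node18 = max2(-6, 5) = 5
  node21 = absv(5) = 5
  node26 = add(5, 5) = 10
  node29 = neg(5) = -5
  node30 = sub(10, -5) = 15
  node31 = max2(15, 5) = 15

Second demand — change propagation:
  no demanded computation ever read input3, so the edit dirties nothing and nothing runs.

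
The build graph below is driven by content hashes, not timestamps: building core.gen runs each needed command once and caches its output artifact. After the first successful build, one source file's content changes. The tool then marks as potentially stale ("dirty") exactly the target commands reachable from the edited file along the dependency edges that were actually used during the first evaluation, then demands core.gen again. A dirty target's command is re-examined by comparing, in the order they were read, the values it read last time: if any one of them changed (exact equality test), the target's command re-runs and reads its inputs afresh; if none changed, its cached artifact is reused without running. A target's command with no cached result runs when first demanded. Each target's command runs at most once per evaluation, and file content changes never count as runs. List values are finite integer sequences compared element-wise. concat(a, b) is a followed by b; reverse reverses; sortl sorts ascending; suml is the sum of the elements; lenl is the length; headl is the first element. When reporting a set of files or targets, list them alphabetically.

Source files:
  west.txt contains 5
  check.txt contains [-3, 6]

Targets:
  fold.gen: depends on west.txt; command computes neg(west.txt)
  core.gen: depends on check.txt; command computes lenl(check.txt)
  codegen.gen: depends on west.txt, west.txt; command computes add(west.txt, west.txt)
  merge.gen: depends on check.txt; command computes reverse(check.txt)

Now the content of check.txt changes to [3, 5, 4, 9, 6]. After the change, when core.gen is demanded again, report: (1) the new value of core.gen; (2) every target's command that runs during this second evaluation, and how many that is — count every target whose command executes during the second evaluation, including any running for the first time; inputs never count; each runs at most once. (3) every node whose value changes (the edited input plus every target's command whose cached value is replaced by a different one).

Initial pass — values computed on the first demand:
  core.gen = lenl([-3, 6]) = 2

Second demand — change propagation:
  core.gen: re-runs because check.txt [-3, 6]->[3, 5, 4, 9, 6]; new result 5.

core.gen now evaluates to 5.
Run set: core.gen (1 run).
Changed values: check.txt, core.gen.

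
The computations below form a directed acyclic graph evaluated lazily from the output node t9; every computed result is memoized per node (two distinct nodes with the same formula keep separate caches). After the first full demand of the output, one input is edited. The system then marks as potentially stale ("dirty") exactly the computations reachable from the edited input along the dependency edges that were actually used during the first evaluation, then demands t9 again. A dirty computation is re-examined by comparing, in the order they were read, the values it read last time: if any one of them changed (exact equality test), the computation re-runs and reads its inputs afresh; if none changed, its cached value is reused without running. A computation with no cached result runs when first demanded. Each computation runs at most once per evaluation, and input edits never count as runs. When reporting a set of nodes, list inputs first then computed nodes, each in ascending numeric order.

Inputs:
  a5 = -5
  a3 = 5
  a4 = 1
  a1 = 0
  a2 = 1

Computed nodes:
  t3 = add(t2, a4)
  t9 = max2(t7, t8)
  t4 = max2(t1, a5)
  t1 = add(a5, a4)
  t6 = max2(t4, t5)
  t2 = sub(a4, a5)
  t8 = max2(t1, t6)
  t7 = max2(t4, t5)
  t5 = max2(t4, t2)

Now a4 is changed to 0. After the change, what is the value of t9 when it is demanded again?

Demanding t9 again yields 5.

First demand of the output computes:
  t1 = add(-5, 1) = -4
  t2 = sub(1, -5) = 6
  t4 = max2(-4, -5) = -4
  t5 = max2(-4, 6) = 6
  t6 = max2(-4, 6) = 6
  t7 = max2(-4, 6) = 6
  t8 = max2(-4, 6) = 6
  t9 = max2(6, 6) = 6

After the edit, cleaning proceeds:
  t1: a read changed (a4 1->0) — executes, giving -5.
  t2: a read changed (a4 1->0) — executes, giving 5.
  t4: a read changed (t1 -4->-5) — executes, giving -5.
  t5: a read changed (t4 -4->-5; t2 6->5) — executes, giving 5.
  t6: a read changed (t4 -4->-5; t5 6->5) — executes, giving 5.
  t7: a read changed (t4 -4->-5; t5 6->5) — executes, giving 5.
  t8: a read changed (t1 -4->-5; t6 6->5) — executes, giving 5.
  t9: a read changed (t7 6->5; t8 6->5) — executes, giving 5.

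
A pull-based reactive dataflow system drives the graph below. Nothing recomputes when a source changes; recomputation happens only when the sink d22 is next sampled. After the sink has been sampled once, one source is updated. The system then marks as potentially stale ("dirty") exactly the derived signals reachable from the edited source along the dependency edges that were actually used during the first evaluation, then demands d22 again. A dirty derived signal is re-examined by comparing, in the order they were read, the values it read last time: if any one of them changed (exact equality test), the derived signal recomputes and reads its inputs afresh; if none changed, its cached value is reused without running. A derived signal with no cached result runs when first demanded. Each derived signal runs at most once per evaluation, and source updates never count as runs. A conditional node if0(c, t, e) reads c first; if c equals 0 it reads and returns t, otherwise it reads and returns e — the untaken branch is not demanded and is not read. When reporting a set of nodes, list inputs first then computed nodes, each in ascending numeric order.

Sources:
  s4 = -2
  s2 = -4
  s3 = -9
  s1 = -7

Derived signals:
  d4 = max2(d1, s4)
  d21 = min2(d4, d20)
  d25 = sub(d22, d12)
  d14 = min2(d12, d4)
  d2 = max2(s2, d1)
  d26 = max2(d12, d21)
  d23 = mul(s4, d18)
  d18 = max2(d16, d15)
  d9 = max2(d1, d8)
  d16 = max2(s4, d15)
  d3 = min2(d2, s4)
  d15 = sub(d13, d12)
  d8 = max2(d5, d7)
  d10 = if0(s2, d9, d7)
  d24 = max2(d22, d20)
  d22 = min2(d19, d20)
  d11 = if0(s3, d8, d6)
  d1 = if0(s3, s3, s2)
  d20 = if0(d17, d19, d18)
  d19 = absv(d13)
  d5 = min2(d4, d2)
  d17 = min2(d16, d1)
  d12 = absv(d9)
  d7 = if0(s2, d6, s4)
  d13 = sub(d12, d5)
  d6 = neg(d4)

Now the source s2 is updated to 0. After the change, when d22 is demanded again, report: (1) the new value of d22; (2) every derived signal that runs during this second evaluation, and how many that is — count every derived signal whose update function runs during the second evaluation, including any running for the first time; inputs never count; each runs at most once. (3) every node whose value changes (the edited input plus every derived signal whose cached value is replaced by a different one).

First evaluation (everything demanded from the output):
  d1 = if0(s3=-9 -> else branch s2) = -4
  d2 = max2(-4, -4) = -4
  d4 = max2(-4, -2) = -2
  d5 = min2(-2, -4) = -4
  d7 = if0(s2=-4 -> else branch s4) = -2
  d8 = max2(-4, -2) = -2
  d9 = max2(-4, -2) = -2
  d12 = absv(-2) = 2
  d13 = sub(2, -4) = 6
  d15 = sub(6, 2) = 4
  d16 = max2(-2, 4) = 4
  d17 = min2(4, -4) = -4
  d18 = max2(4, 4) = 4
  d19 = absv(6) = 6
  d20 = if0(d17=-4 -> else branch d18) = 4
  d22 = min2(6, 4) = 4

Propagation after the edit:
  d1: runs — s2 -4->0; result 0.
  d2: runs — s2 -4->0; d1 -4->0; result 0.
  d4: runs — d1 -4->0; result 0.
  d5: runs — d4 -2->0; d2 -4->0; result 0.
  d6: demanded for the first time — runs, produces 0.
  d7: runs — s2 -4->0; result 0.
  d8: runs — d5 -4->0; d7 -2->0; result 0.
  d9: runs — d1 -4->0; d8 -2->0; result 0.
  d12: runs — d9 -2->0; result 0.
  d13: runs — d12 2->0; d5 -4->0; result 0.
  d15: runs — d13 6->0; d12 2->0; result 0.
  d16: runs — d15 4->0; result 0.
  d17: runs — d16 4->0; d1 -4->0; result 0.
  d18: marked dirty but never re-examined — demand shifted away from it.
  d19: runs — d13 6->0; result 0.
  d20: runs — d17 -4->0; result 0.
  d22: runs — d19 6->0; d20 4->0; result 0.

Key observation: a condition flipped, so demand moved to the other branch — d18 is never re-examined.

New value of d22: 0.
Derived signals that run: d1, d2, d4, d5, d6, d7, d8, d9, d12, d13, d15, d16, d17, d19, d20, d22 — 16 in total.
Values that change: s2, d1, d2, d4, d5, d7, d8, d9, d12, d13, d15, d16, d17, d19, d20, d22.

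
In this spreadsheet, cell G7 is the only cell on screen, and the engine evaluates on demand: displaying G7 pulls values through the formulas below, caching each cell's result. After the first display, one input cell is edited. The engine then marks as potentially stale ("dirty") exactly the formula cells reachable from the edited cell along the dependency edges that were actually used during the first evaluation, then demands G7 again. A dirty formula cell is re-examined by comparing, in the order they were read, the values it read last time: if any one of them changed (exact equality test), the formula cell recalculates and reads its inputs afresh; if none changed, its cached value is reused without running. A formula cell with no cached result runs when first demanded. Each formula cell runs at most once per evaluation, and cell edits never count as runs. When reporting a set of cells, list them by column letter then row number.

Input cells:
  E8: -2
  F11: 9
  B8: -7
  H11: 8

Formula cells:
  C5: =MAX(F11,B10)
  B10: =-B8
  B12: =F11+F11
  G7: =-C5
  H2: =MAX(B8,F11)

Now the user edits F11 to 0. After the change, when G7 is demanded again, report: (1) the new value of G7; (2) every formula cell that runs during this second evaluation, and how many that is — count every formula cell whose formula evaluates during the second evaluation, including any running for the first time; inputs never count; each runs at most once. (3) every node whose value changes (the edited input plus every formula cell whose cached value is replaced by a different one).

Initial pass — values computed on the first demand:
  B10 = -(-7) = 7
  C5 = MAX(9, 7) = 9
  G7 = -(9) = -9

Second demand — change propagation:
  C5: re-runs because F11 9->0; new result 7.
  G7: re-runs because C5 9->7; new result -7.

G7 now evaluates to -7.
Run set: C5, G7 (2 run).
Changed values: C5, F11, G7.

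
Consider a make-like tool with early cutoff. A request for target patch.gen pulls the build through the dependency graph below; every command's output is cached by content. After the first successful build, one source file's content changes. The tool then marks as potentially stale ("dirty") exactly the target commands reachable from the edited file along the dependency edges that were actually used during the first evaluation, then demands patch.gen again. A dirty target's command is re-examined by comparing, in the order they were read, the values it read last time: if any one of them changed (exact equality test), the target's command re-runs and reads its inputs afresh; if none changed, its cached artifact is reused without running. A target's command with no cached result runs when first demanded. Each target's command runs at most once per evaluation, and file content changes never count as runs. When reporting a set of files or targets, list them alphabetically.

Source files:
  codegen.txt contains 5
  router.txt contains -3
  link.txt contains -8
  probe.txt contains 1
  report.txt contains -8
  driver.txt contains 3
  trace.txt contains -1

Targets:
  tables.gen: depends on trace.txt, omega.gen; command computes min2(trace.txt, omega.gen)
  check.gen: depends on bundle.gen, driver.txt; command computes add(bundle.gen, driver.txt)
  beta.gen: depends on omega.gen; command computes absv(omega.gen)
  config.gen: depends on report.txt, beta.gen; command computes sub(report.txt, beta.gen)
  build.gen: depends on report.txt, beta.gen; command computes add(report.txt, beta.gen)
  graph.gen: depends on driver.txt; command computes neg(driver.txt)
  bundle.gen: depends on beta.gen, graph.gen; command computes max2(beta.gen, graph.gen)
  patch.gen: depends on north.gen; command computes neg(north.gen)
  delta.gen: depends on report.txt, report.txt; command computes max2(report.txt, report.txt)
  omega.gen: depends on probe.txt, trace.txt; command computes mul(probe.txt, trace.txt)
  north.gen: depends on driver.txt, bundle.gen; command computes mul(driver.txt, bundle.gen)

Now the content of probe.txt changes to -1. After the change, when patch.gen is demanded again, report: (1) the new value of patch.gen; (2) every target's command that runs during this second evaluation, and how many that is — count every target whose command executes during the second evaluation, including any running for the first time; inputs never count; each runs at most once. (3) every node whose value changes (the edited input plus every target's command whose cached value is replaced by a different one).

Demanding patch.gen again yields -3.
2 target commands run: beta.gen, omega.gen.
The nodes whose values change: omega.gen, probe.txt.
Note the absorption at beta.gen: it re-runs yet its value is the same, leaving the output's value untouched.

First demand of the output computes:
  graph.gen = neg(3) = -3
  omega.gen = mul(1, -1) = -1
  beta.gen = absv(-1) = 1
  bundle.gen = max2(1, -3) = 1
  north.gen = mul(3, 1) = 3
  patch.gen = neg(3) = -3

After the edit, cleaning proceeds:
  omega.gen: a read changed (probe.txt 1->-1) — executes, giving 1.
  beta.gen: a read changed (omega.gen -1->1) — executes, giving 1 — identical to its old value.
  bundle.gen: dirty, but its reads are unchanged (beta.gen unchanged, graph.gen unchanged); cached 1 stands.
  north.gen: dirty, but its reads are unchanged (driver.txt unchanged, bundle.gen unchanged); cached 3 stands.
  patch.gen: dirty, but its reads are unchanged (north.gen unchanged); cached -3 stands.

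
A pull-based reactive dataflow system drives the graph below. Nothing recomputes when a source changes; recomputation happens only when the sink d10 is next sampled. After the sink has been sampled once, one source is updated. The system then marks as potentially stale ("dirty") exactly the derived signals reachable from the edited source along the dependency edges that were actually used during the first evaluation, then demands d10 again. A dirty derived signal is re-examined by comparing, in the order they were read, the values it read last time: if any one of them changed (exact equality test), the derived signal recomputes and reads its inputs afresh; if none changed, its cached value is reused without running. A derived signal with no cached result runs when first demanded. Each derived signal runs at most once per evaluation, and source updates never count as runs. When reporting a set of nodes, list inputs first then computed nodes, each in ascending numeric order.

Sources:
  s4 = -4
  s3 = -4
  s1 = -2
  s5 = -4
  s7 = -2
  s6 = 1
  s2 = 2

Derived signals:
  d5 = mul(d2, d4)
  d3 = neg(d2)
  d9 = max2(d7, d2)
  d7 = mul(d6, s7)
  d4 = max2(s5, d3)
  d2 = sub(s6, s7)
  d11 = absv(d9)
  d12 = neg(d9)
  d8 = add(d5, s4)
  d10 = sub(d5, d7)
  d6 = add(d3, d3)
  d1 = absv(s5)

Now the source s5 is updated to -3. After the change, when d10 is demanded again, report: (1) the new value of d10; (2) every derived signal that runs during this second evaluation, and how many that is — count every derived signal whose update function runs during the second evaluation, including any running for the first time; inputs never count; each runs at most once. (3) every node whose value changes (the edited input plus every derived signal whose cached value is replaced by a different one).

First evaluation (everything demanded from the output):
  d2 = sub(1, -2) = 3
  d3 = neg(3) = -3
  d4 = max2(-4, -3) = -3
  d5 = mul(3, -3) = -9
  d6 = add(-3, -3) = -6
  d7 = mul(-6, -2) = 12
  d10 = sub(-9, 12) = -21

Propagation after the edit:
  d4: runs — s5 -4->-3; result -3 (same value as before).
  d5: checked — values it read are unchanged (d2 unchanged, d4 unchanged); reused cached -9 without running.
  d10: checked — values it read are unchanged (d5 unchanged, d7 unchanged); reused cached -21 without running.

Key observation: the change is absorbed at d4 — it re-runs but produces the same value, and the output's value is unchanged.

New value of d10: -21.
Derived signals that run: d4 — 1 in total.
Values that change: s5.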